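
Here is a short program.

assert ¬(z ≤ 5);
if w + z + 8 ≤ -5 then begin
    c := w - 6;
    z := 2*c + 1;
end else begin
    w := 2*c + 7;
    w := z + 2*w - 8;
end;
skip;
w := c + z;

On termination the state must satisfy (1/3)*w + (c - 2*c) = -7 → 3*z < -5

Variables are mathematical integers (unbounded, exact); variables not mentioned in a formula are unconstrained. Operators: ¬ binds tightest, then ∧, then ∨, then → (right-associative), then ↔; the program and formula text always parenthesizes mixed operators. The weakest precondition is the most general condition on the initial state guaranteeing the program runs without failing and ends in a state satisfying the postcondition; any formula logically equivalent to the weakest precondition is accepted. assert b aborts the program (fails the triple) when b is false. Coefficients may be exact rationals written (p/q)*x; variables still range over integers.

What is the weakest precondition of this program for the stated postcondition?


Working backward. After the program, the postcondition (1/3)*w + (c - 2*c) = -7 → 3*z < -5 must hold; in canonical form it is (1/3)*w = c - 7 → 3*z < -5.
Before w := c + z: (1/3)*z = (2/3)*c - 7 → 3*z < -5
Before skip: (1/3)*z = (2/3)*c - 7 → 3*z < -5
Then branch requires true; else branch requires (1/3)*z = (2/3)*c - 7 → 3*z < -5.
Before the if: (¬(w + z ≤ -13)) → ((1/3)*z = (2/3)*c - 7 → 3*z < -5)
Before assert ¬(z ≤ 5): (¬(z ≤ 5)) ∧ ((¬(w + z ≤ -13)) → ((1/3)*z = (2/3)*c - 7 → 3*z < -5))
Answer: WP = (¬(z ≤ 5)) ∧ ((¬(w + z ≤ -13)) → ((1/3)*z = (2/3)*c - 7 → 3*z < -5))


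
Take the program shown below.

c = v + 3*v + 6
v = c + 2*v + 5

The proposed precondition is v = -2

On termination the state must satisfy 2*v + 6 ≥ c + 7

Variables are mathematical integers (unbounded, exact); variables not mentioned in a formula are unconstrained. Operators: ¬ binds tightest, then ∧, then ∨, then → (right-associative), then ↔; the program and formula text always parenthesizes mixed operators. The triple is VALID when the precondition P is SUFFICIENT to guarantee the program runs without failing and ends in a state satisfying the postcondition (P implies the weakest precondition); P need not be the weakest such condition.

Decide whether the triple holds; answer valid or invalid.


Working backward. After the program, the postcondition 2*v + 6 ≥ c + 7 must hold; in canonical form it is 2*v ≥ c + 1.
Before v := c + 2*v + 5: c + 4*v ≥ -9
Before c := v + 3*v + 6: 8*v ≥ -15
The weakest precondition is 8*v ≥ -15.
Check whether v = -2 implies it.
Countermodel: at the initial state v = -2, the precondition holds but the weakest precondition fails.
Answer: invalid


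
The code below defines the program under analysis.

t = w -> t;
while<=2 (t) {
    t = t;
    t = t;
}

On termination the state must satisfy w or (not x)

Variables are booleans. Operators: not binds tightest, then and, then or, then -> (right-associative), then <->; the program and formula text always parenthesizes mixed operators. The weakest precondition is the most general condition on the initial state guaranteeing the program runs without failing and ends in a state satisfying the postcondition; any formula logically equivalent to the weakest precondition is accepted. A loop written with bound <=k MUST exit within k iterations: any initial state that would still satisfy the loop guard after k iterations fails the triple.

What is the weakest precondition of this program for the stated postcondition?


Working backward. After the program, w or (not x) must hold.
Before the loop (bound <=2), unroll the exhaustion recursion (WP_0 = exit-now case; WP_j = one more guarded iteration, up to j = 2):
  WP_0: (not t) and (w or (not x))
  WP_1: (t -> ((not t) and (w or (not x)))) and ((not t) -> (w or (not x)))
  WP_2: (t -> ((t -> ((not t) and (w or (not x)))) and ((not t) -> (w or (not x))))) and ((not t) -> (w or (not x)))
So before the loop: (t -> ((t -> ((not t) and (w or (not x)))) and ((not t) -> (w or (not x))))) and ((not t) -> (w or (not x)))
Before t := w -> t: ((w -> t) -> (((w -> t) -> ((not (w -> t)) and (w or (not x)))) and ((not (w -> t)) -> (w or (not x))))) and ((not (w -> t)) -> (w or (not x)))
Answer: WP = ((w -> t) -> (((w -> t) -> ((not (w -> t)) and (w or (not x)))) and ((not (w -> t)) -> (w or (not x))))) and ((not (w -> t)) -> (w or (not x)))


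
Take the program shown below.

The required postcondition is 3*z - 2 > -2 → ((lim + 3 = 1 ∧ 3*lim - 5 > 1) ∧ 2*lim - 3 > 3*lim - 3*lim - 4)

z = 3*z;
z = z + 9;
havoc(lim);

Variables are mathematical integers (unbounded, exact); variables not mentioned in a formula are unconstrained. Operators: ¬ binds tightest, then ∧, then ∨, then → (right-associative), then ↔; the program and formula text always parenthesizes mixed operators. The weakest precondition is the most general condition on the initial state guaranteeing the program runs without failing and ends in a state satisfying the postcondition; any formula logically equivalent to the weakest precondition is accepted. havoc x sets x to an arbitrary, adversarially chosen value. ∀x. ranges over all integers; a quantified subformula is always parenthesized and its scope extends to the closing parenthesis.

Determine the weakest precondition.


Working backward. After the program, the postcondition 3*z - 2 > -2 → ((lim + 3 = 1 ∧ 3*lim - 5 > 1) ∧ 2*lim - 3 > 3*lim - 3*lim - 4) must hold; in canonical form it is 3*z > 0 → (lim = -2 ∧ 3*lim > 6 ∧ 2*lim > -1).
Before havoc lim: ∀lim_1. (3*z > 0 → (lim_1 = -2 ∧ 3*lim_1 > 6 ∧ 2*lim_1 > -1))
Before z := z + 9: ∀lim_1. (3*z > -27 → (lim_1 = -2 ∧ 3*lim_1 > 6 ∧ 2*lim_1 > -1))
Before z := 3*z: ∀lim_1. (9*z > -27 → (lim_1 = -2 ∧ 3*lim_1 > 6 ∧ 2*lim_1 > -1))
Answer: WP = ∀lim_1. (9*z > -27 → (lim_1 = -2 ∧ 3*lim_1 > 6 ∧ 2*lim_1 > -1))


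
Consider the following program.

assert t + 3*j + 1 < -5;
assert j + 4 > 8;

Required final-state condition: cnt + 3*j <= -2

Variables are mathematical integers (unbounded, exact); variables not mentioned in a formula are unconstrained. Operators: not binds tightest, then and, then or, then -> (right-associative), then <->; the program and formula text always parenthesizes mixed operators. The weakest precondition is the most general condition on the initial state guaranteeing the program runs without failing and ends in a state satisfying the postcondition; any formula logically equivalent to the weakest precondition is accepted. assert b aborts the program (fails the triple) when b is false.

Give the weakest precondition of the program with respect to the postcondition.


Working backward. After the program, cnt + 3*j <= -2 must hold.
Before assert j + 4 > 8: j > 4 and cnt + 3*j <= -2
Before assert t + 3*j + 1 < -5: 3*j + t < -6 and j > 4 and cnt + 3*j <= -2
Answer: WP = 3*j + t < -6 and j > 4 and cnt + 3*j <= -2


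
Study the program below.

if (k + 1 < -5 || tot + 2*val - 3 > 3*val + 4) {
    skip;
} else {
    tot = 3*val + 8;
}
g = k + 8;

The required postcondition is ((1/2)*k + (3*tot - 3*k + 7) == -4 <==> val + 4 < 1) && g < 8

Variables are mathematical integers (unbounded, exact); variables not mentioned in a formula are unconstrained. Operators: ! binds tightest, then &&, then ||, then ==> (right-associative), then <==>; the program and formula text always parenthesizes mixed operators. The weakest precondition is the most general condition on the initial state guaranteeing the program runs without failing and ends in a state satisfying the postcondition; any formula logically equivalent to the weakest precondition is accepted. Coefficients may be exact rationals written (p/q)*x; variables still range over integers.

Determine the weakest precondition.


Working backward. After the program, the postcondition ((1/2)*k + (3*tot - 3*k + 7) == -4 <==> val + 4 < 1) && g < 8 must hold; in canonical form it is (3*tot == (5/2)*k - 11 <==> val < -3) && g < 8.
Before g := k + 8: (3*tot == (5/2)*k - 11 <==> val < -3) && k < 0
Then branch requires (3*tot == (5/2)*k - 11 <==> val < -3) && k < 0; else branch requires (9*val == (5/2)*k - 35 <==> val < -3) && k < 0.
Before the if: ((k < -6 || tot > val + 7) ==> ((3*tot == (5/2)*k - 11 <==> val < -3) && k < 0)) && ((!(k < -6 || tot > val + 7)) ==> ((9*val == (5/2)*k - 35 <==> val < -3) && k < 0))
Answer: WP = ((k < -6 || tot > val + 7) ==> ((3*tot == (5/2)*k - 11 <==> val < -3) && k < 0)) && ((!(k < -6 || tot > val + 7)) ==> ((9*val == (5/2)*k - 35 <==> val < -3) && k < 0))


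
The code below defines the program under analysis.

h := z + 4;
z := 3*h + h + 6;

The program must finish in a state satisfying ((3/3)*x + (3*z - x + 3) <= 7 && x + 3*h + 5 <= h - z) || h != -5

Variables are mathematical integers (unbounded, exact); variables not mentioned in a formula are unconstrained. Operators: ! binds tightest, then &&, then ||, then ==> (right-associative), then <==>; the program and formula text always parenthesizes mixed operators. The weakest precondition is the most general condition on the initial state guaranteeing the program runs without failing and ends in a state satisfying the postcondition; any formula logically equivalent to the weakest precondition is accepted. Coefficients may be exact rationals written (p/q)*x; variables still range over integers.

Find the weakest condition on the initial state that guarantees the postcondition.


Working backward. After the program, the postcondition ((3/3)*x + (3*z - x + 3) <= 7 && x + 3*h + 5 <= h - z) || h != -5 must hold; in canonical form it is (3*z <= 4 && 2*h + x + z <= -5) || h != -5.
Before z := 3*h + h + 6: (12*h <= -14 && 6*h + x <= -11) || h != -5
Before h := z + 4: (12*z <= -62 && x + 6*z <= -35) || z != -9
Answer: WP = (12*z <= -62 && x + 6*z <= -35) || z != -9


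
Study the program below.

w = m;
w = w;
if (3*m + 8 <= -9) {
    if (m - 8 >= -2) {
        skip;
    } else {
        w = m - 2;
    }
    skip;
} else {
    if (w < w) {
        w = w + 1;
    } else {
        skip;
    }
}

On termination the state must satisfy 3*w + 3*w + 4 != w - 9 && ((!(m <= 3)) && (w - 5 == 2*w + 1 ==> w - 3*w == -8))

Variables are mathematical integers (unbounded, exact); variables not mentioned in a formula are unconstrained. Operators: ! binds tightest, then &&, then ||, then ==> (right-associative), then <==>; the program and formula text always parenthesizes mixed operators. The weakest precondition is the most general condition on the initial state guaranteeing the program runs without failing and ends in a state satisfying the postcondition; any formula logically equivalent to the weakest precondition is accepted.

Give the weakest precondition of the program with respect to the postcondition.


Working backward. After the program, the postcondition 3*w + 3*w + 4 != w - 9 && ((!(m <= 3)) && (w - 5 == 2*w + 1 ==> w - 3*w == -8)) must hold; in canonical form it is 5*w != -13 && (!(m <= 3)) && (w == -6 ==> 2*w == 8).
Then branch requires (m >= 6 ==> (5*w != -13 && (!(m <= 3)) && (w == -6 ==> 2*w == 8))) && ((!(m >= 6)) ==> (5*m != -3 && (!(m <= 3)) && (m == -4 ==> 2*m == 12))); else branch requires 5*w != -13 && (!(m <= 3)) && (w == -6 ==> 2*w == 8).
Before the if: (3*m <= -17 ==> ((m >= 6 ==> (5*w != -13 && (!(m <= 3)) && (w == -6 ==> 2*w == 8))) && ((!(m >= 6)) ==> (5*m != -3 && (!(m <= 3)) && (m == -4 ==> 2*m == 12))))) && ((!(3*m <= -17)) ==> (5*w != -13 && (!(m <= 3)) && (w == -6 ==> 2*w == 8)))
Before w := w: (3*m <= -17 ==> ((m >= 6 ==> (5*w != -13 && (!(m <= 3)) && (w == -6 ==> 2*w == 8))) && ((!(m >= 6)) ==> (5*m != -3 && (!(m <= 3)) && (m == -4 ==> 2*m == 12))))) && ((!(3*m <= -17)) ==> (5*w != -13 && (!(m <= 3)) && (w == -6 ==> 2*w == 8)))
Before w := m: (3*m <= -17 ==> ((m >= 6 ==> (5*m != -13 && (!(m <= 3)) && (m == -6 ==> 2*m == 8))) && ((!(m >= 6)) ==> (5*m != -3 && (!(m <= 3)) && (m == -4 ==> 2*m == 12))))) && ((!(3*m <= -17)) ==> (5*m != -13 && (!(m <= 3)) && (m == -6 ==> 2*m == 8)))
Answer: WP = (3*m <= -17 ==> ((m >= 6 ==> (5*m != -13 && (!(m <= 3)) && (m == -6 ==> 2*m == 8))) && ((!(m >= 6)) ==> (5*m != -3 && (!(m <= 3)) && (m == -4 ==> 2*m == 12))))) && ((!(3*m <= -17)) ==> (5*m != -13 && (!(m <= 3)) && (m == -6 ==> 2*m == 8)))


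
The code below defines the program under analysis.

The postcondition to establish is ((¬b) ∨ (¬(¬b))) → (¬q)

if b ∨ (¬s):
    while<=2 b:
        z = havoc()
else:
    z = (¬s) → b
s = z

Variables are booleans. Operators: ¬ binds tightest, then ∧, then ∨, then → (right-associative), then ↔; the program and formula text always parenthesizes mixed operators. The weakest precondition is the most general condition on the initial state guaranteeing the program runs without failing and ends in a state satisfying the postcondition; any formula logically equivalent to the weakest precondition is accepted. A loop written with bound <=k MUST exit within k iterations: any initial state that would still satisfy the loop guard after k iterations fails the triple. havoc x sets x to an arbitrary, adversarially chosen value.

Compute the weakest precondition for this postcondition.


Working backward. After the program, the postcondition ((¬b) ∨ (¬(¬b))) → (¬q) must hold; in canonical form it is ¬q.
Before s := z: ¬q
Then branch requires (b → ((b → ((¬b) ∧ (¬q))) ∧ ((¬b) → (¬q)))) ∧ ((¬b) → (¬q)); else branch requires ¬q.
Before the if: ((b ∨ (¬s)) → ((b → ((b → ((¬b) ∧ (¬q))) ∧ ((¬b) → (¬q)))) ∧ ((¬b) → (¬q)))) ∧ ((¬(b ∨ (¬s))) → (¬q))
Answer: WP = ((b ∨ (¬s)) → ((b → ((b → ((¬b) ∧ (¬q))) ∧ ((¬b) → (¬q)))) ∧ ((¬b) → (¬q)))) ∧ ((¬(b ∨ (¬s))) → (¬q))


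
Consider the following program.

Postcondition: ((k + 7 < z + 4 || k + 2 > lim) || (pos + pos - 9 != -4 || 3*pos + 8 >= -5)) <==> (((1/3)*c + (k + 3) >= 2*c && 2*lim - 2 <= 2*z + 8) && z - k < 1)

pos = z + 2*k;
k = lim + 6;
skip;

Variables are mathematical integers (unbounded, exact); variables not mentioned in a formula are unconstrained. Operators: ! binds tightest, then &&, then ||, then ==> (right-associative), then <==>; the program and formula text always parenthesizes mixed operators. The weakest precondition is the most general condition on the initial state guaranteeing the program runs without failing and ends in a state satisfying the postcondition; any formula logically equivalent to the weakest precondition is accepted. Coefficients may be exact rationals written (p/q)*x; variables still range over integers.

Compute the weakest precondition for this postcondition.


Working backward. After the program, the postcondition ((k + 7 < z + 4 || k + 2 > lim) || (pos + pos - 9 != -4 || 3*pos + 8 >= -5)) <==> (((1/3)*c + (k + 3) >= 2*c && 2*lim - 2 <= 2*z + 8) && z - k < 1) must hold; in canonical form it is (k < z - 3 || k > lim - 2 || 2*pos != 5 || 3*pos >= -13) <==> (k >= (5/3)*c - 3 && 2*lim <= 2*z + 10 && z < k + 1).
Before skip: (k < z - 3 || k > lim - 2 || 2*pos != 5 || 3*pos >= -13) <==> (k >= (5/3)*c - 3 && 2*lim <= 2*z + 10 && z < k + 1)
Before k := lim + 6: lim >= (5/3)*c - 9 && 2*lim <= 2*z + 10 && z < lim + 7
Before pos := z + 2*k: lim >= (5/3)*c - 9 && 2*lim <= 2*z + 10 && z < lim + 7
Answer: WP = lim >= (5/3)*c - 9 && 2*lim <= 2*z + 10 && z < lim + 7


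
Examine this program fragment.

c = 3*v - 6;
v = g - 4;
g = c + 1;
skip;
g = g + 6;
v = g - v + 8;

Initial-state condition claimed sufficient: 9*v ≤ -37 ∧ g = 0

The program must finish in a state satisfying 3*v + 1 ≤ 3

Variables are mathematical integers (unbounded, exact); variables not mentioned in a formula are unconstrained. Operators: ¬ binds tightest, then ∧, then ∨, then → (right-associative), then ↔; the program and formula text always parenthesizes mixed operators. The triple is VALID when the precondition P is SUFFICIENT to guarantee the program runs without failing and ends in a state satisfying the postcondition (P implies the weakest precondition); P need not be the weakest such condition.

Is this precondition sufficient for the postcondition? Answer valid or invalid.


Working backward. After the program, the postcondition 3*v + 1 ≤ 3 must hold; in canonical form it is 3*v ≤ 2.
Before v := g - v + 8: 3*g ≤ 3*v - 22
Before g := g + 6: 3*g ≤ 3*v - 40
Before skip: 3*g ≤ 3*v - 40
Before g := c + 1: 3*c ≤ 3*v - 43
Before v := g - 4: 3*c ≤ 3*g - 55
Before c := 3*v - 6: 9*v ≤ 3*g - 37
The weakest precondition is 9*v ≤ 3*g - 37.
Check whether 9*v ≤ -37 ∧ g = 0 implies it.
Every state satisfying the precondition satisfies the weakest precondition: the implication holds.
Answer: valid


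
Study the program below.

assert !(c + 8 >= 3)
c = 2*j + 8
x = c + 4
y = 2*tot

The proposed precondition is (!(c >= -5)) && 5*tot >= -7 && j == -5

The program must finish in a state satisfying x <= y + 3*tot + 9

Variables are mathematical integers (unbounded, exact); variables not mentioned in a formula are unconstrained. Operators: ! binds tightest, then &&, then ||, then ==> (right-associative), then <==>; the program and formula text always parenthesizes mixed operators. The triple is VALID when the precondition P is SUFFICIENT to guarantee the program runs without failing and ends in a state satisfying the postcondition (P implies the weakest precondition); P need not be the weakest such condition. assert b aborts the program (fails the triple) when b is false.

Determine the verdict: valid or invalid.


Working backward. After the program, the postcondition x <= y + 3*tot + 9 must hold; in canonical form it is x <= 3*tot + y + 9.
Before y := 2*tot: x <= 5*tot + 9
Before x := c + 4: c <= 5*tot + 5
Before c := 2*j + 8: 2*j <= 5*tot - 3
Before assert !(c + 8 >= 3): (!(c >= -5)) && 2*j <= 5*tot - 3
The weakest precondition is (!(c >= -5)) && 2*j <= 5*tot - 3.
Check whether (!(c >= -5)) && 5*tot >= -7 && j == -5 implies it.
Every state satisfying the precondition satisfies the weakest precondition: the implication holds.
Answer: valid


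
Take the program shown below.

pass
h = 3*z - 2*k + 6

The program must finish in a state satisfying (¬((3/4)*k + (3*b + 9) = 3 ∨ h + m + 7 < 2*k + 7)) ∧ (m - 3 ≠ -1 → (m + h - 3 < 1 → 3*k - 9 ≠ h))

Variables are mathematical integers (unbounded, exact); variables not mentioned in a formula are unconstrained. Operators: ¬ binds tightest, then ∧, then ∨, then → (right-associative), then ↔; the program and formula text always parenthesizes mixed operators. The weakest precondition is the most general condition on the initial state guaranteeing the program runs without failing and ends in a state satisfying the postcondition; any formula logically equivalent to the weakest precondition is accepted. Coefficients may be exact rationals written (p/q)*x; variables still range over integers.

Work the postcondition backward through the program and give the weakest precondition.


Working backward. After the program, the postcondition (¬((3/4)*k + (3*b + 9) = 3 ∨ h + m + 7 < 2*k + 7)) ∧ (m - 3 ≠ -1 → (m + h - 3 < 1 → 3*k - 9 ≠ h)) must hold; in canonical form it is (¬(3*b + (3/4)*k = -6 ∨ h + m < 2*k)) ∧ (m ≠ 2 → (h + m < 4 → 3*k ≠ h + 9)).
Before h := 3*z - 2*k + 6: (¬(3*b + (3/4)*k = -6 ∨ m + 3*z < 4*k - 6)) ∧ (m ≠ 2 → (m + 3*z < 2*k - 2 → 5*k ≠ 3*z + 15))
Before skip: (¬(3*b + (3/4)*k = -6 ∨ m + 3*z < 4*k - 6)) ∧ (m ≠ 2 → (m + 3*z < 2*k - 2 → 5*k ≠ 3*z + 15))
Answer: WP = (¬(3*b + (3/4)*k = -6 ∨ m + 3*z < 4*k - 6)) ∧ (m ≠ 2 → (m + 3*z < 2*k - 2 → 5*k ≠ 3*z + 15))


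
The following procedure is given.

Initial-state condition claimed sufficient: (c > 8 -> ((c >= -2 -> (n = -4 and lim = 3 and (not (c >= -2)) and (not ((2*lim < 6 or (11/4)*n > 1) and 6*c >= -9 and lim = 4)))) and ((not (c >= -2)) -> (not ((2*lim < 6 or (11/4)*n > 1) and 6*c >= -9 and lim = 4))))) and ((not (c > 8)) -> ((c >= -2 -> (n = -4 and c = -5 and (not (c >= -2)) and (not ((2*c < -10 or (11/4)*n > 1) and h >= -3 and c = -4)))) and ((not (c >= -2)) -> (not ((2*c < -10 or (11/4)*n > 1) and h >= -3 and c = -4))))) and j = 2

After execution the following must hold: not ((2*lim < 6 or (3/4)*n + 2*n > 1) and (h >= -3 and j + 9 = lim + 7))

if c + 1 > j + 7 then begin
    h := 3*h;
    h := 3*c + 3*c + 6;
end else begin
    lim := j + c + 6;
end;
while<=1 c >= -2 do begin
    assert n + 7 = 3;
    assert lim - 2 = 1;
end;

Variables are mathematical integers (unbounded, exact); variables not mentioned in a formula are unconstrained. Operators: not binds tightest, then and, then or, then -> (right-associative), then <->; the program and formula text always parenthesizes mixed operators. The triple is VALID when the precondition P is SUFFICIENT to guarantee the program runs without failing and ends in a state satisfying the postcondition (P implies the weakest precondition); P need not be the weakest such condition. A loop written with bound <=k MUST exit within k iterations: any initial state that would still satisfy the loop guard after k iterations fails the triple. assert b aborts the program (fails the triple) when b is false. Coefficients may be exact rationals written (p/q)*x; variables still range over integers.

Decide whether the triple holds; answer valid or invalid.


Working backward. After the program, the postcondition not ((2*lim < 6 or (3/4)*n + 2*n > 1) and (h >= -3 and j + 9 = lim + 7)) must hold; in canonical form it is not ((2*lim < 6 or (11/4)*n > 1) and h >= -3 and j = lim - 2).
Before the loop (bound <=1), unroll the exhaustion recursion (WP_0 = exit-now case; WP_j = one more guarded iteration, up to j = 1):
  WP_0: (not (c >= -2)) and (not ((2*lim < 6 or (11/4)*n > 1) and h >= -3 and j = lim - 2))
  WP_1: (c >= -2 -> (n = -4 and lim = 3 and (not (c >= -2)) and (not ((2*lim < 6 or (11/4)*n > 1) and h >= -3 and j = lim - 2)))) and ((not (c >= -2)) -> (not ((2*lim < 6 or (11/4)*n > 1) and h >= -3 and j = lim - 2)))
So before the loop: (c >= -2 -> (n = -4 and lim = 3 and (not (c >= -2)) and (not ((2*lim < 6 or (11/4)*n > 1) and h >= -3 and j = lim - 2)))) and ((not (c >= -2)) -> (not ((2*lim < 6 or (11/4)*n > 1) and h >= -3 and j = lim - 2)))
Then branch requires (c >= -2 -> (n = -4 and lim = 3 and (not (c >= -2)) and (not ((2*lim < 6 or (11/4)*n > 1) and 6*c >= -9 and j = lim - 2)))) and ((not (c >= -2)) -> (not ((2*lim < 6 or (11/4)*n > 1) and 6*c >= -9 and j = lim - 2))); else branch requires (c >= -2 -> (n = -4 and c + j = -3 and (not (c >= -2)) and (not ((2*c + 2*j < -6 or (11/4)*n > 1) and h >= -3 and c = -4)))) and ((not (c >= -2)) -> (not ((2*c + 2*j < -6 or (11/4)*n > 1) and h >= -3 and c = -4))).
Before the if: (c > j + 6 -> ((c >= -2 -> (n = -4 and lim = 3 and (not (c >= -2)) and (not ((2*lim < 6 or (11/4)*n > 1) and 6*c >= -9 and j = lim - 2)))) and ((not (c >= -2)) -> (not ((2*lim < 6 or (11/4)*n > 1) and 6*c >= -9 and j = lim - 2))))) and ((not (c > j + 6)) -> ((c >= -2 -> (n = -4 and c + j = -3 and (not (c >= -2)) and (not ((2*c + 2*j < -6 or (11/4)*n > 1) and h >= -3 and c = -4)))) and ((not (c >= -2)) -> (not ((2*c + 2*j < -6 or (11/4)*n > 1) and h >= -3 and c = -4)))))
The weakest precondition is (c > j + 6 -> ((c >= -2 -> (n = -4 and lim = 3 and (not (c >= -2)) and (not ((2*lim < 6 or (11/4)*n > 1) and 6*c >= -9 and j = lim - 2)))) and ((not (c >= -2)) -> (not ((2*lim < 6 or (11/4)*n > 1) and 6*c >= -9 and j = lim - 2))))) and ((not (c > j + 6)) -> ((c >= -2 -> (n = -4 and c + j = -3 and (not (c >= -2)) and (not ((2*c + 2*j < -6 or (11/4)*n > 1) and h >= -3 and c = -4)))) and ((not (c >= -2)) -> (not ((2*c + 2*j < -6 or (11/4)*n > 1) and h >= -3 and c = -4))))).
Check whether (c > 8 -> ((c >= -2 -> (n = -4 and lim = 3 and (not (c >= -2)) and (not ((2*lim < 6 or (11/4)*n > 1) and 6*c >= -9 and lim = 4)))) and ((not (c >= -2)) -> (not ((2*lim < 6 or (11/4)*n > 1) and 6*c >= -9 and lim = 4))))) and ((not (c > 8)) -> ((c >= -2 -> (n = -4 and c = -5 and (not (c >= -2)) and (not ((2*c < -10 or (11/4)*n > 1) and h >= -3 and c = -4)))) and ((not (c >= -2)) -> (not ((2*c < -10 or (11/4)*n > 1) and h >= -3 and c = -4))))) and j = 2 implies it.
Every state satisfying the precondition satisfies the weakest precondition: the implication holds.
Answer: valid


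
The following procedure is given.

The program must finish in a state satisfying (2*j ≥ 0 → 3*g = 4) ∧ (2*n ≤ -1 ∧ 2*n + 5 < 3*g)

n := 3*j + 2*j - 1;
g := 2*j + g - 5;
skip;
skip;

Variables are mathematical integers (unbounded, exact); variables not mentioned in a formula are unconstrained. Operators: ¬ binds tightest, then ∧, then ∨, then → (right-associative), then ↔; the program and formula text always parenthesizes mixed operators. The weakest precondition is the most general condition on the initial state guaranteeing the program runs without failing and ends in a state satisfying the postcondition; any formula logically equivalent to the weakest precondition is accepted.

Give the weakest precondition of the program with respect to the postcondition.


Working backward. After the program, the postcondition (2*j ≥ 0 → 3*g = 4) ∧ (2*n ≤ -1 ∧ 2*n + 5 < 3*g) must hold; in canonical form it is (2*j ≥ 0 → 3*g = 4) ∧ 2*n ≤ -1 ∧ 2*n < 3*g - 5.
Before skip: (2*j ≥ 0 → 3*g = 4) ∧ 2*n ≤ -1 ∧ 2*n < 3*g - 5
Before skip: (2*j ≥ 0 → 3*g = 4) ∧ 2*n ≤ -1 ∧ 2*n < 3*g - 5
Before g := 2*j + g - 5: (2*j ≥ 0 → 3*g + 6*j = 19) ∧ 2*n ≤ -1 ∧ 2*n < 3*g + 6*j - 20
Before n := 3*j + 2*j - 1: (2*j ≥ 0 → 3*g + 6*j = 19) ∧ 10*j ≤ 1 ∧ 4*j < 3*g - 18
Answer: WP = (2*j ≥ 0 → 3*g + 6*j = 19) ∧ 10*j ≤ 1 ∧ 4*j < 3*g - 18


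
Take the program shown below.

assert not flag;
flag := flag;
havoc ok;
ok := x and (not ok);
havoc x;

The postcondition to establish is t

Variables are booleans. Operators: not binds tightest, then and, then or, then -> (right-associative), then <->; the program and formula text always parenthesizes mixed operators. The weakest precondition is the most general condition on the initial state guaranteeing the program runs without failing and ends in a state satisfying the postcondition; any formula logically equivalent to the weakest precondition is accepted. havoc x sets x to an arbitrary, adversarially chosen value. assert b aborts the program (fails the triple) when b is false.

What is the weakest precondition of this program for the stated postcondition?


Working backward. After the program, t must hold.
Before havoc x: t
Before ok := x and (not ok): t
Before havoc ok: t
Before flag := flag: t
Before assert not flag: (not flag) and t
Answer: WP = (not flag) and t


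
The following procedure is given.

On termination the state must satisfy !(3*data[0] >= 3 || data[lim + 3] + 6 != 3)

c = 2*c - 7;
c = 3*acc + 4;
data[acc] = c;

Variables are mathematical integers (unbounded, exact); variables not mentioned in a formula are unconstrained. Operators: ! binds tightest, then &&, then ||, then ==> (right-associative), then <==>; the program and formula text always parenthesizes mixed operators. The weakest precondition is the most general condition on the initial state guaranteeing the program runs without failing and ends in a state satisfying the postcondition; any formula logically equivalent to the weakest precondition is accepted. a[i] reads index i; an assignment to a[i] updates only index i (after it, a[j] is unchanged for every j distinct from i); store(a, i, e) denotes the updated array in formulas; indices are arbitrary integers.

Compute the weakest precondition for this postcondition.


Working backward. After the program, the postcondition !(3*data[0] >= 3 || data[lim + 3] + 6 != 3) must hold; in canonical form it is !(3*data[0] >= 3 || data[lim + 3] != -3).
Before data[acc] := c: !(3*store(data, acc, c)[0] >= 3 || store(data, acc, c)[lim + 3] != -3)
Before c := 3*acc + 4: !(3*store(data, acc, 3*acc + 4)[0] >= 3 || store(data, acc, 3*acc + 4)[lim + 3] != -3)
Before c := 2*c - 7: !(3*store(data, acc, 3*acc + 4)[0] >= 3 || store(data, acc, 3*acc + 4)[lim + 3] != -3)
Answer: WP = !(3*store(data, acc, 3*acc + 4)[0] >= 3 || store(data, acc, 3*acc + 4)[lim + 3] != -3)


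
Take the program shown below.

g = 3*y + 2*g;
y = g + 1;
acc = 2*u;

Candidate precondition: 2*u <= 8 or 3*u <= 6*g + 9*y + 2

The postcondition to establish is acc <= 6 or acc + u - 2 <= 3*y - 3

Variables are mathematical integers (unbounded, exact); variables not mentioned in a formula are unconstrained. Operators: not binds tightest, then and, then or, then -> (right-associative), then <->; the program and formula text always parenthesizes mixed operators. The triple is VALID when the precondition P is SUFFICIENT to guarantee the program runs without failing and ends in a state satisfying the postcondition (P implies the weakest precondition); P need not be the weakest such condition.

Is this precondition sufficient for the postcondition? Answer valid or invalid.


Working backward. After the program, the postcondition acc <= 6 or acc + u - 2 <= 3*y - 3 must hold; in canonical form it is acc <= 6 or acc + u <= 3*y - 1.
Before acc := 2*u: 2*u <= 6 or 3*u <= 3*y - 1
Before y := g + 1: 2*u <= 6 or 3*u <= 3*g + 2
Before g := 3*y + 2*g: 2*u <= 6 or 3*u <= 6*g + 9*y + 2
The weakest precondition is 2*u <= 6 or 3*u <= 6*g + 9*y + 2.
Check whether 2*u <= 8 or 3*u <= 6*g + 9*y + 2 implies it.
Countermodel: at the initial state g = 0, u = 4, y = 0, the precondition holds but the weakest precondition fails.
Answer: invalid


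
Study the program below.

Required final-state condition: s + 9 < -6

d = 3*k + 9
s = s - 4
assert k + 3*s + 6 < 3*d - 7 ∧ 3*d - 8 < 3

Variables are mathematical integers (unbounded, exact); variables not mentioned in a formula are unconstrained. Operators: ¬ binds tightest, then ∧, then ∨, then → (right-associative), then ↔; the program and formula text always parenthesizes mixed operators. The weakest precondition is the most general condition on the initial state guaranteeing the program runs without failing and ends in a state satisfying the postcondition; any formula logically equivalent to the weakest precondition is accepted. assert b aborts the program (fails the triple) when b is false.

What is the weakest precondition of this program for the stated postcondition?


Working backward. After the program, the postcondition s + 9 < -6 must hold; in canonical form it is s < -15.
Before assert k + 3*s + 6 < 3*d - 7 ∧ 3*d - 8 < 3: k + 3*s < 3*d - 13 ∧ 3*d < 11 ∧ s < -15
Before s := s - 4: k + 3*s < 3*d - 1 ∧ 3*d < 11 ∧ s < -11
Before d := 3*k + 9: 3*s < 8*k + 26 ∧ 9*k < -16 ∧ s < -11
Answer: WP = 3*s < 8*k + 26 ∧ 9*k < -16 ∧ s < -11


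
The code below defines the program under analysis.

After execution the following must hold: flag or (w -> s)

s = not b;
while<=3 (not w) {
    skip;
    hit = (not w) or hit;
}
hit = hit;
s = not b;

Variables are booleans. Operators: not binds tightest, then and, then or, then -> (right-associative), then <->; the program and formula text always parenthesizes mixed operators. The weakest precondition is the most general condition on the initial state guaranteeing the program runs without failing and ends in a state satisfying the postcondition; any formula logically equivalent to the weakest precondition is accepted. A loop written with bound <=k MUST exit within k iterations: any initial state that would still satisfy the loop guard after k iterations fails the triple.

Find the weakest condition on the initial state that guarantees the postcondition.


Working backward. After the program, flag or (w -> s) must hold.
Before s := not b: flag or (w -> (not b))
Before hit := hit: flag or (w -> (not b))
Before the loop (bound <=3), unroll the exhaustion recursion (WP_0 = exit-now case; WP_j = one more guarded iteration, up to j = 3):
  WP_0: w and (flag or (w -> (not b)))
  WP_1: ((not w) -> (w and (flag or (w -> (not b))))) and (w -> (flag or (w -> (not b))))
  WP_2: ((not w) -> (((not w) -> (w and (flag or (w -> (not b))))) and (w -> (flag or (w -> (not b)))))) and (w -> (flag or (w -> (not b))))
  WP_3: ((not w) -> (((not w) -> (((not w) -> (w and (flag or (w -> (not b))))) and (w -> (flag or (w -> (not b)))))) and (w -> (flag or (w -> (not b)))))) and (w -> (flag or (w -> (not b))))
So before the loop: ((not w) -> (((not w) -> (((not w) -> (w and (flag or (w -> (not b))))) and (w -> (flag or (w -> (not b)))))) and (w -> (flag or (w -> (not b)))))) and (w -> (flag or (w -> (not b))))
Before s := not b: ((not w) -> (((not w) -> (((not w) -> (w and (flag or (w -> (not b))))) and (w -> (flag or (w -> (not b)))))) and (w -> (flag or (w -> (not b)))))) and (w -> (flag or (w -> (not b))))
Answer: WP = ((not w) -> (((not w) -> (((not w) -> (w and (flag or (w -> (not b))))) and (w -> (flag or (w -> (not b)))))) and (w -> (flag or (w -> (not b)))))) and (w -> (flag or (w -> (not b))))


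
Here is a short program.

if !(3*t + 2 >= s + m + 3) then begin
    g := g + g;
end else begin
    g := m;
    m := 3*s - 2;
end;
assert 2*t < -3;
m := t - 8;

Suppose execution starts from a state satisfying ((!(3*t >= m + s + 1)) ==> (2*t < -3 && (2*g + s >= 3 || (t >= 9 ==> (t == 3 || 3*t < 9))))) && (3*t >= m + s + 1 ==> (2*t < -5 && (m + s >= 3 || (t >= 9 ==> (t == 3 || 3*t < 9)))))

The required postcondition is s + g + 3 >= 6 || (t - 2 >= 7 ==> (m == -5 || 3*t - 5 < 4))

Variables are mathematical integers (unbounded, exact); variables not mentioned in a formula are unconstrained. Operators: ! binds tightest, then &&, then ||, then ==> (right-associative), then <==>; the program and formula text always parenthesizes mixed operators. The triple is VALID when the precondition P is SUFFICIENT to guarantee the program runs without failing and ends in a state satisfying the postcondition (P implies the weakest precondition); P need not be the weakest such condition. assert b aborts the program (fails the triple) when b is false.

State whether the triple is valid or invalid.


Working backward. After the program, the postcondition s + g + 3 >= 6 || (t - 2 >= 7 ==> (m == -5 || 3*t - 5 < 4)) must hold; in canonical form it is g + s >= 3 || (t >= 9 ==> (m == -5 || 3*t < 9)).
Before m := t - 8: g + s >= 3 || (t >= 9 ==> (t == 3 || 3*t < 9))
Before assert 2*t < -3: 2*t < -3 && (g + s >= 3 || (t >= 9 ==> (t == 3 || 3*t < 9)))
Then branch requires 2*t < -3 && (2*g + s >= 3 || (t >= 9 ==> (t == 3 || 3*t < 9))); else branch requires 2*t < -3 && (m + s >= 3 || (t >= 9 ==> (t == 3 || 3*t < 9))).
Before the if: ((!(3*t >= m + s + 1)) ==> (2*t < -3 && (2*g + s >= 3 || (t >= 9 ==> (t == 3 || 3*t < 9))))) && (3*t >= m + s + 1 ==> (2*t < -3 && (m + s >= 3 || (t >= 9 ==> (t == 3 || 3*t < 9)))))
The weakest precondition is ((!(3*t >= m + s + 1)) ==> (2*t < -3 && (2*g + s >= 3 || (t >= 9 ==> (t == 3 || 3*t < 9))))) && (3*t >= m + s + 1 ==> (2*t < -3 && (m + s >= 3 || (t >= 9 ==> (t == 3 || 3*t < 9))))).
Check whether ((!(3*t >= m + s + 1)) ==> (2*t < -3 && (2*g + s >= 3 || (t >= 9 ==> (t == 3 || 3*t < 9))))) && (3*t >= m + s + 1 ==> (2*t < -5 && (m + s >= 3 || (t >= 9 ==> (t == 3 || 3*t < 9))))) implies it.
Every state satisfying the precondition satisfies the weakest precondition: the implication holds.
Answer: valid


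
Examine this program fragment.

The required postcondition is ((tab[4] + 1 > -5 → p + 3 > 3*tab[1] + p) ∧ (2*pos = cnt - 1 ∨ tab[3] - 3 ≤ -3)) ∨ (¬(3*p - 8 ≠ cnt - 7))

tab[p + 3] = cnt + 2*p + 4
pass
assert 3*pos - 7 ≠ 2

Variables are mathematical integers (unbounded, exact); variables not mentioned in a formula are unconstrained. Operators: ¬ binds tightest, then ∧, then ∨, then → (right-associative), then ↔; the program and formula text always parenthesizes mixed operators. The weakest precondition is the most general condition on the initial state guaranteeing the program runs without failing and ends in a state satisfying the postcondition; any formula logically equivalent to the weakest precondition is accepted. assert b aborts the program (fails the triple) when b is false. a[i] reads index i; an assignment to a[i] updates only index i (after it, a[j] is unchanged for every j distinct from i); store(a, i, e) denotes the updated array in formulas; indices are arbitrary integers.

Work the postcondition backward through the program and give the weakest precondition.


Working backward. After the program, the postcondition ((tab[4] + 1 > -5 → p + 3 > 3*tab[1] + p) ∧ (2*pos = cnt - 1 ∨ tab[3] - 3 ≤ -3)) ∨ (¬(3*p - 8 ≠ cnt - 7)) must hold; in canonical form it is ((tab[4] > -6 → 3*tab[1] < 3) ∧ (2*pos = cnt - 1 ∨ tab[3] ≤ 0)) ∨ (¬(3*p ≠ cnt + 1)).
Before assert 3*pos - 7 ≠ 2: 3*pos ≠ 9 ∧ (((tab[4] > -6 → 3*tab[1] < 3) ∧ (2*pos = cnt - 1 ∨ tab[3] ≤ 0)) ∨ (¬(3*p ≠ cnt + 1)))
Before skip: 3*pos ≠ 9 ∧ (((tab[4] > -6 → 3*tab[1] < 3) ∧ (2*pos = cnt - 1 ∨ tab[3] ≤ 0)) ∨ (¬(3*p ≠ cnt + 1)))
Before tab[p + 3] := cnt + 2*p + 4: 3*pos ≠ 9 ∧ (((store(tab, p + 3, cnt + 2*p + 4)[4] > -6 → 3*store(tab, p + 3, cnt + 2*p + 4)[1] < 3) ∧ (2*pos = cnt - 1 ∨ store(tab, p + 3, cnt + 2*p + 4)[3] ≤ 0)) ∨ (¬(3*p ≠ cnt + 1)))
Answer: WP = 3*pos ≠ 9 ∧ (((store(tab, p + 3, cnt + 2*p + 4)[4] > -6 → 3*store(tab, p + 3, cnt + 2*p + 4)[1] < 3) ∧ (2*pos = cnt - 1 ∨ store(tab, p + 3, cnt + 2*p + 4)[3] ≤ 0)) ∨ (¬(3*p ≠ cnt + 1)))


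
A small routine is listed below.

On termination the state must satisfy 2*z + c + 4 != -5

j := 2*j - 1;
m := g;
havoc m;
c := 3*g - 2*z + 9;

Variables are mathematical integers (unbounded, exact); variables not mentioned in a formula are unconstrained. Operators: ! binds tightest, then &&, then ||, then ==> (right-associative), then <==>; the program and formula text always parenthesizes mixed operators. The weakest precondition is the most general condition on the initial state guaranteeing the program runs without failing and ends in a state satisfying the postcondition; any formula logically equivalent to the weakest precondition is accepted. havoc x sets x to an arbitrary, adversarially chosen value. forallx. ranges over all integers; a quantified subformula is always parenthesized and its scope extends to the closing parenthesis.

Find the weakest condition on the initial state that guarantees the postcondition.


Working backward. After the program, the postcondition 2*z + c + 4 != -5 must hold; in canonical form it is c + 2*z != -9.
Before c := 3*g - 2*z + 9: 3*g != -18
Before havoc m: 3*g != -18
Before m := g: 3*g != -18
Before j := 2*j - 1: 3*g != -18
Answer: WP = 3*g != -18


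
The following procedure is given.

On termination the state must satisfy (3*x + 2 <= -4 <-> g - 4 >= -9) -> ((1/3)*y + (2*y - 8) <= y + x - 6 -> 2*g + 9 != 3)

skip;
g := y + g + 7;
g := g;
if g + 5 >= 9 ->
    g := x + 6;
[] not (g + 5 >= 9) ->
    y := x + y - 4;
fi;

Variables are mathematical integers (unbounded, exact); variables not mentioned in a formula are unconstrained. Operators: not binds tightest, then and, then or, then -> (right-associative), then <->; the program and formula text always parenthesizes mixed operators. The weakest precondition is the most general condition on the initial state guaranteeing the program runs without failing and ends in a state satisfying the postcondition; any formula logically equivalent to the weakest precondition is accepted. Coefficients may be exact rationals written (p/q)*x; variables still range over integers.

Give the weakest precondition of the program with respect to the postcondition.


Working backward. After the program, the postcondition (3*x + 2 <= -4 <-> g - 4 >= -9) -> ((1/3)*y + (2*y - 8) <= y + x - 6 -> 2*g + 9 != 3) must hold; in canonical form it is (3*x <= -6 <-> g >= -5) -> ((4/3)*y <= x + 2 -> 2*g != -6).
Then branch requires (3*x <= -6 <-> x >= -11) -> ((4/3)*y <= x + 2 -> 2*x != -18); else branch requires (3*x <= -6 <-> g >= -5) -> ((1/3)*x + (4/3)*y <= 22/3 -> 2*g != -6).
Before the if: (g >= 4 -> ((3*x <= -6 <-> x >= -11) -> ((4/3)*y <= x + 2 -> 2*x != -18))) and ((not (g >= 4)) -> ((3*x <= -6 <-> g >= -5) -> ((1/3)*x + (4/3)*y <= 22/3 -> 2*g != -6)))
Before g := g: (g >= 4 -> ((3*x <= -6 <-> x >= -11) -> ((4/3)*y <= x + 2 -> 2*x != -18))) and ((not (g >= 4)) -> ((3*x <= -6 <-> g >= -5) -> ((1/3)*x + (4/3)*y <= 22/3 -> 2*g != -6)))
Before g := y + g + 7: (g + y >= -3 -> ((3*x <= -6 <-> x >= -11) -> ((4/3)*y <= x + 2 -> 2*x != -18))) and ((not (g + y >= -3)) -> ((3*x <= -6 <-> g + y >= -12) -> ((1/3)*x + (4/3)*y <= 22/3 -> 2*g + 2*y != -20)))
Before skip: (g + y >= -3 -> ((3*x <= -6 <-> x >= -11) -> ((4/3)*y <= x + 2 -> 2*x != -18))) and ((not (g + y >= -3)) -> ((3*x <= -6 <-> g + y >= -12) -> ((1/3)*x + (4/3)*y <= 22/3 -> 2*g + 2*y != -20)))
Answer: WP = (g + y >= -3 -> ((3*x <= -6 <-> x >= -11) -> ((4/3)*y <= x + 2 -> 2*x != -18))) and ((not (g + y >= -3)) -> ((3*x <= -6 <-> g + y >= -12) -> ((1/3)*x + (4/3)*y <= 22/3 -> 2*g + 2*y != -20)))
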